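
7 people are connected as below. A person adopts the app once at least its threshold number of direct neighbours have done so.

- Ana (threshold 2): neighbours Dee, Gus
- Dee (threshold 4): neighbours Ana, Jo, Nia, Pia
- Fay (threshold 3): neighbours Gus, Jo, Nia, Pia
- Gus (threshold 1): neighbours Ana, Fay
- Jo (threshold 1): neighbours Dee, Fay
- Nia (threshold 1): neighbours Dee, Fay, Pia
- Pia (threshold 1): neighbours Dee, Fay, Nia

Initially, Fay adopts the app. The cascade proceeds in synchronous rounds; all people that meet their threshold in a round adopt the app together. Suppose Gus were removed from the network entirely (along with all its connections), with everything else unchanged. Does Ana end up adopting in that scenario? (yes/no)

no

With Gus removed:
Round 1 — Fay adopts the app (initial).
Round 2 — checking thresholds:
  Jo: 1 of 2 neighbours ≥ 1, adopts the app.
  Nia: 1 of 3 neighbours ≥ 1, adopts the app.
  Pia: 1 of 3 neighbours ≥ 1, adopts the app.
Round 3 — no new adoptions; cascade stops.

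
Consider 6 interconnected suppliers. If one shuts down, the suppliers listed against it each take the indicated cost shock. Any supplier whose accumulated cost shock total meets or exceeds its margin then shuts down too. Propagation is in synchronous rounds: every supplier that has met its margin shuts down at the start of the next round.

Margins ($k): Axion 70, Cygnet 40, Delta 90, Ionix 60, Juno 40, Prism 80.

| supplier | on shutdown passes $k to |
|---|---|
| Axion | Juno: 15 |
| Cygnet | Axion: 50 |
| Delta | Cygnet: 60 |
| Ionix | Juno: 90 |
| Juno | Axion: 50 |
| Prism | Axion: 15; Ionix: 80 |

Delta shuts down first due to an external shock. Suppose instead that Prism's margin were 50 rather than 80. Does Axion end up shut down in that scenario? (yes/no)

no

With Prism's margin at 50:
Round 1 — Delta shuts down (initial).
  Cygnet: +60 → 60 ≥ 40
Round 2 — Cygnet shuts down.
  Axion: +50 → 50 < 70
No further shutdowns.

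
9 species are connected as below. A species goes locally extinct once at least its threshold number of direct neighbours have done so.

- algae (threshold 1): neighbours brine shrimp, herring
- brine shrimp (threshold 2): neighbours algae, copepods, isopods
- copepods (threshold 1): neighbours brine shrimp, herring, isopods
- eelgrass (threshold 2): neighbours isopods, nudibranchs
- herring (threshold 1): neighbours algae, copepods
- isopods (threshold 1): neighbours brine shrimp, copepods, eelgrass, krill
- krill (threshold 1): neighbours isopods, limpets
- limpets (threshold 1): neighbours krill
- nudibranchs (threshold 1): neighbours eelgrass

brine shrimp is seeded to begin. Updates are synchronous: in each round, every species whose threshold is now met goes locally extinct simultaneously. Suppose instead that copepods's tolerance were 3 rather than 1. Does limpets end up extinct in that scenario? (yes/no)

yes

With copepods's tolerance at 3:
Round 1 — brine shrimp goes locally extinct (initial).
Round 2 — checking thresholds:
  algae: 1 of 2 neighbours ≥ 1, goes locally extinct.
  copepods: 1 of 3 neighbours < 3, below threshold.
  isopods: 1 of 4 neighbours ≥ 1, goes locally extinct.
Round 3 — checking thresholds:
  copepods: 2 of 3 neighbours < 3, below threshold.
  eelgrass: 1 of 2 neighbours < 2, below threshold.
  herring: 1 of 2 neighbours ≥ 1, goes locally extinct.
  krill: 1 of 2 neighbours ≥ 1, goes locally extinct.
Round 4 — checking thresholds:
  copepods: 3 of 3 neighbours ≥ 3, goes locally extinct.
  eelgrass: 1 of 2 neighbours < 2, below threshold.
  limpets: 1 of 1 neighbours ≥ 1, goes locally extinct.
Round 5 — no new extinctions; cascade stops.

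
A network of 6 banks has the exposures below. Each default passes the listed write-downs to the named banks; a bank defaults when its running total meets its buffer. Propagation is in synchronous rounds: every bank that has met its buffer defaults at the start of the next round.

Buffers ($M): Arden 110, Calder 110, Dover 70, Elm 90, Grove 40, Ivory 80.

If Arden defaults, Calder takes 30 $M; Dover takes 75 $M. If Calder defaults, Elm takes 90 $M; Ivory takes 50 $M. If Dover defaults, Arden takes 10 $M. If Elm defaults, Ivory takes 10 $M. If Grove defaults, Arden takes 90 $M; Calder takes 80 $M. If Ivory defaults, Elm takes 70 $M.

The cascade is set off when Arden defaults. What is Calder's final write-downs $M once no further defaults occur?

Round 1 — Arden defaults (initial).
  Calder: +30 → 30 < 110
  Dover: +75 → 75 ≥ 70
Round 2 — Dover defaults.
No further defaults.

30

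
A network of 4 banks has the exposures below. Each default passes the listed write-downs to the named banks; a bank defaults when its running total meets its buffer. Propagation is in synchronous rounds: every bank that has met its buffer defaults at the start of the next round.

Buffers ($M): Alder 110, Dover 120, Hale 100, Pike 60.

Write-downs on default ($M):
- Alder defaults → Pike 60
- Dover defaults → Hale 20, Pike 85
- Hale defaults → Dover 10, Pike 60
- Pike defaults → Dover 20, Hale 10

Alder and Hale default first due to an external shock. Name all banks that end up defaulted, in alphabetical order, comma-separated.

Alder, Hale, Pike

Round 1 — Alder, Hale default (initial).
  Dover: +10 → 10 < 120
  Pike: +60+60 → 120 ≥ 60
Round 2 — Pike defaults.
  Dover: +20 → 30 < 120
No further defaults.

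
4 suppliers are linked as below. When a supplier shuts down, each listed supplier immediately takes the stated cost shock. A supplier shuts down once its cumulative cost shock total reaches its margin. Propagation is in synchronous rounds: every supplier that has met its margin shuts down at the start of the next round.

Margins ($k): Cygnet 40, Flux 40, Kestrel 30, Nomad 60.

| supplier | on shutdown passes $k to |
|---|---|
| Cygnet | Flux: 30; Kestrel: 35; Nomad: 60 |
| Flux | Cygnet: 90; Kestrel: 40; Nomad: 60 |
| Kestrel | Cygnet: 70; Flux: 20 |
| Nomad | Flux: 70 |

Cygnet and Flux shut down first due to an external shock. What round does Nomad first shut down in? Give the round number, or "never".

Round 1 — Cygnet, Flux shut down (initial).
  Kestrel: +35+40 → 75 ≥ 30
  Nomad: +60+60 → 120 ≥ 60
Round 2 — Kestrel, Nomad shut down.
No further shutdowns.

2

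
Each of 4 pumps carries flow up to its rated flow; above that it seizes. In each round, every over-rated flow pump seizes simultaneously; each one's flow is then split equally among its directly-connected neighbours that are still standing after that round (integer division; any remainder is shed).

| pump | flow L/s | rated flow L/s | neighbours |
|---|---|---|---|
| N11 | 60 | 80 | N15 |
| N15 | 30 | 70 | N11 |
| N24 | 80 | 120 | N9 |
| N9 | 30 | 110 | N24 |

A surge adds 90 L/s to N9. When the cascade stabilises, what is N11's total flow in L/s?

Round 1 — N9 at 120 > 110. N9 seizes.
  N9 sheds 120 L/s to N24: 120 each.
    N24: 80+120 = 200 > 120
Round 2 — N24 seizes.
  N24 sheds 200 L/s: no online neighbours, lost.
No further seizures.

60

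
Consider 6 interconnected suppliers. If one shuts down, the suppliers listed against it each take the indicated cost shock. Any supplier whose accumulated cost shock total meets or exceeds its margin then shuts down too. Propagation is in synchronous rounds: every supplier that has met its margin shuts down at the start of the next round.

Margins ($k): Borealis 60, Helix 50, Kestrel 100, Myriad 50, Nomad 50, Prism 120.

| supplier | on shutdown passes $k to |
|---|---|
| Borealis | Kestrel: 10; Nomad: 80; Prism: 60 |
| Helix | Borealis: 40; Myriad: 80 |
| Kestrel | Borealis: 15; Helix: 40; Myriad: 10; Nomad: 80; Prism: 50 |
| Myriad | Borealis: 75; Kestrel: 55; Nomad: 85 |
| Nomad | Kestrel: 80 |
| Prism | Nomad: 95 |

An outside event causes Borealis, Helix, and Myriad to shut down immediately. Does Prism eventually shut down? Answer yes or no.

no

Round 1 — Borealis, Helix, Myriad shut down (initial).
  Kestrel: +10+55 → 65 < 100
  Nomad: +80+85 → 165 ≥ 50
  Prism: +60 → 60 < 120
Round 2 — Nomad shuts down.
  Kestrel: +80 → 145 ≥ 100
Round 3 — Kestrel shuts down.
  Prism: +50 → 110 < 120
No further shutdowns.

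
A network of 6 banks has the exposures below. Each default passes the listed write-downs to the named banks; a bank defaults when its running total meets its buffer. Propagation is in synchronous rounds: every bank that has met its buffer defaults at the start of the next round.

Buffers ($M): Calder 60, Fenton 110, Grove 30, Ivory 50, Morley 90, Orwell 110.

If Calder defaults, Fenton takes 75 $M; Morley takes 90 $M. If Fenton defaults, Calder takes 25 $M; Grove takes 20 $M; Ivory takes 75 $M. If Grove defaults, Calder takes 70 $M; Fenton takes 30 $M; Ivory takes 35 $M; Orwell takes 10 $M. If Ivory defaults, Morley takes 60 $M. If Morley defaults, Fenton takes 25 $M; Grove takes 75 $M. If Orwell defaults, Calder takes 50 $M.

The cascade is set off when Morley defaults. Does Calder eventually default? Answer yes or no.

yes

Round 1 — Morley defaults (initial).
  Fenton: +25 → 25 < 110
  Grove: +75 → 75 ≥ 30
Round 2 — Grove defaults.
  Calder: +70 → 70 ≥ 60
  Fenton: +30 → 55 < 110
  Ivory: +35 → 35 < 50
  Orwell: +10 → 10 < 110
Round 3 — Calder defaults.
  Fenton: +75 → 130 ≥ 110
Round 4 — Fenton defaults.
  Ivory: +75 → 110 ≥ 50
Round 5 — Ivory defaults.
No further defaults.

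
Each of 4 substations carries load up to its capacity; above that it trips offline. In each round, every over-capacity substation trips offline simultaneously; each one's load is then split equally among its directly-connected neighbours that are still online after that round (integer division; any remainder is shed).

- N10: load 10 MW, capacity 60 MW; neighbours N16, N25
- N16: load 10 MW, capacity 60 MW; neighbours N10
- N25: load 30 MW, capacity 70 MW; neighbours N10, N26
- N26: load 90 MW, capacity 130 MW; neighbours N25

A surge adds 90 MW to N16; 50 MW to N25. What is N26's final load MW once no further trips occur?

130

Round 1 — N16 at 100 > 60; N25 at 80 > 70. N16, N25 trip offline.
  N16 sheds 100 MW to N10: 100 each.
    N10: 10+100 = 110 > 60
  N25 sheds 80 MW to N10, N26: 40 each.
    N10: 110+40 = 150 > 60
    N26: 90+40 = 130 ≤ 130
Round 2 — N10 trips offline.
  N10 sheds 150 MW: no online neighbours, lost.
No further trips.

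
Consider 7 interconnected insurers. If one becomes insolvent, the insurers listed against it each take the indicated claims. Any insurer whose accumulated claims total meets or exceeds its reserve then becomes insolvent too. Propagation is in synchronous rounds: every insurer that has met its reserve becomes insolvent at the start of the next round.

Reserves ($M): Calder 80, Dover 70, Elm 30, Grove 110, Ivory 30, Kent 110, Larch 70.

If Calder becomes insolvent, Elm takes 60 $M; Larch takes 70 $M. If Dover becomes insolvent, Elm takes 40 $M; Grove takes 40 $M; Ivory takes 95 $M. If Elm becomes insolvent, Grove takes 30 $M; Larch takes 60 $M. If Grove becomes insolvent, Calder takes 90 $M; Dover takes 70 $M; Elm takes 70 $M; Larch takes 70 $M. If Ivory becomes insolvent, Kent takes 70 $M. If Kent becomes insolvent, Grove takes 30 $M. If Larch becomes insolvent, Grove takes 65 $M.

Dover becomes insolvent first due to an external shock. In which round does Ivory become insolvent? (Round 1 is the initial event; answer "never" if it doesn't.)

Round 1 — Dover becomes insolvent (initial).
  Elm: +40 → 40 ≥ 30
  Grove: +40 → 40 < 110
  Ivory: +95 → 95 ≥ 30
Round 2 — Elm, Ivory become insolvent.
  Grove: +30 → 70 < 110
  Kent: +70 → 70 < 110
  Larch: +60 → 60 < 70
No further insolvencies.

2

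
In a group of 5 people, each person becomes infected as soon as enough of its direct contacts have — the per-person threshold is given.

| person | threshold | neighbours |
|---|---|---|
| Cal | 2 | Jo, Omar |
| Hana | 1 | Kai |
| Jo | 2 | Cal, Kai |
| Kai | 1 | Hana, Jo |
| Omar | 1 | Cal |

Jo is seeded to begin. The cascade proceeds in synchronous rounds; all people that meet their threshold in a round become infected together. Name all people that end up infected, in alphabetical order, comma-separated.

Round 1 — Jo becomes infected (initial).
Round 2 — checking thresholds:
  Cal: 1 of 2 neighbours < 2, holds.
  Kai: 1 of 2 neighbours ≥ 1, becomes infected.
Round 3 — checking thresholds:
  Cal: 1 of 2 neighbours < 2, holds.
  Hana: 1 of 1 neighbours ≥ 1, becomes infected.
Round 4 — no new infections; cascade stops.

Hana, Jo, Kai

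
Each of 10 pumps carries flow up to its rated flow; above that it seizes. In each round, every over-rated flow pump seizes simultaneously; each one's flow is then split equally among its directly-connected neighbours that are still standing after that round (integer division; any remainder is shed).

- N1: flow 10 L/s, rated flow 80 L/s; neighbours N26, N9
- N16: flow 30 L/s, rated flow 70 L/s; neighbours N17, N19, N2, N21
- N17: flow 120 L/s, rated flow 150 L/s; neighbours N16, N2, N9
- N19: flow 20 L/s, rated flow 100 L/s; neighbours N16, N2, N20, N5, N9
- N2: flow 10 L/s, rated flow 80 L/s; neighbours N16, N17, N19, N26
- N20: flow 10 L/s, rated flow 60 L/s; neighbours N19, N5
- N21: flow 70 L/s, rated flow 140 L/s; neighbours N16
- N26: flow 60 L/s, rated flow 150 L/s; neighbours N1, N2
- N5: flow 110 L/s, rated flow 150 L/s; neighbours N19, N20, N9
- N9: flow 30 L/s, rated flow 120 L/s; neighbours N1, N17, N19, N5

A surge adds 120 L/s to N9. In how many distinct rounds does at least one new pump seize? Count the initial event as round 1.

Round 1 — N9 at 150 > 120. N9 seizes.
  N9 sheds 150 L/s to N1, N17, N19, N5: 37 each (2 lost).
    N1: 10+37 = 47 ≤ 80
    N17: 120+37 = 157 > 150
    N19: 20+37 = 57 ≤ 100
    N5: 110+37 = 147 ≤ 150
Round 2 — N17 seizes.
  N17 sheds 157 L/s to N16, N2: 78 each (1 lost).
    N16: 30+78 = 108 > 70
    N2: 10+78 = 88 > 80
Round 3 — N16, N2 seize.
  N16 sheds 108 L/s to N19, N21: 54 each.
    N19: 57+54 = 111 > 100
    N21: 70+54 = 124 ≤ 140
  N2 sheds 88 L/s to N19, N26: 44 each.
    N19: 111+44 = 155 > 100
    N26: 60+44 = 104 ≤ 150
Round 4 — N19 seizes.
  N19 sheds 155 L/s to N20, N5: 77 each (1 lost).
    N20: 10+77 = 87 > 60
    N5: 147+77 = 224 > 150
Round 5 — N20, N5 seize.
  N20 sheds 87 L/s: no online neighbours, lost.
  N5 sheds 224 L/s: no online neighbours, lost.
No further seizures.

5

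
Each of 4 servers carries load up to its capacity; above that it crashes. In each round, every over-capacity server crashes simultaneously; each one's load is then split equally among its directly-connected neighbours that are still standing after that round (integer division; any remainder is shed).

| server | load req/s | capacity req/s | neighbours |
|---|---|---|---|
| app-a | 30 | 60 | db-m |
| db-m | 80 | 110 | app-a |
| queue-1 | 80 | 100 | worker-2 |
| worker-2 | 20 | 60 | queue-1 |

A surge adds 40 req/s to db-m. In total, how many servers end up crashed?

Round 1 — db-m at 120 > 110. db-m crashes.
  db-m sheds 120 req/s to app-a: 120 each.
    app-a: 30+120 = 150 > 60
Round 2 — app-a crashes.
  app-a sheds 150 req/s: no online neighbours, lost.
No further crashes.

2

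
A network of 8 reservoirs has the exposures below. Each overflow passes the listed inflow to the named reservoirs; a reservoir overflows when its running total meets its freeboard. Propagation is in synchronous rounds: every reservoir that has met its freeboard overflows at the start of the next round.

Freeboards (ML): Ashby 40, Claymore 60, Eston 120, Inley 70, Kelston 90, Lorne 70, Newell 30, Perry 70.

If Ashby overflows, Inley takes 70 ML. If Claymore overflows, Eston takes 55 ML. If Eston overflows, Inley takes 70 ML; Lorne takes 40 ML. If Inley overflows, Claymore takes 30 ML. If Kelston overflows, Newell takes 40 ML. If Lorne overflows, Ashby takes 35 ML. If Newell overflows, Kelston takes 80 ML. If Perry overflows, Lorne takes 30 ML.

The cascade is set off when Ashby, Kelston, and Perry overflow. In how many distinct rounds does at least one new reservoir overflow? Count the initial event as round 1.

Round 1 — Ashby, Kelston, Perry overflow (initial).
  Inley: +70 → 70 ≥ 70
  Lorne: +30 → 30 < 70
  Newell: +40 → 40 ≥ 30
Round 2 — Inley, Newell overflow.
  Claymore: +30 → 30 < 60
No further overflows.

2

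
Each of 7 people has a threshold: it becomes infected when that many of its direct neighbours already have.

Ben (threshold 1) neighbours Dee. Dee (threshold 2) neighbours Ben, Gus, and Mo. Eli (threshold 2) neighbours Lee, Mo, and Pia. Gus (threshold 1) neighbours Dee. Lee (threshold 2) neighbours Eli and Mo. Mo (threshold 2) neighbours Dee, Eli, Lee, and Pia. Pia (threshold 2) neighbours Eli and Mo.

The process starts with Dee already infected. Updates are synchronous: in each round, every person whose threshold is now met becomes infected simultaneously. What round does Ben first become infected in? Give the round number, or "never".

2

Round 1 — Dee becomes infected (initial).
Round 2 — checking thresholds:
  Ben: 1 of 1 neighbours ≥ 1, becomes infected.
  Gus: 1 of 1 neighbours ≥ 1, becomes infected.
  Mo: 1 of 4 neighbours < 2, not yet.
Round 3 — no new infections; cascade stops.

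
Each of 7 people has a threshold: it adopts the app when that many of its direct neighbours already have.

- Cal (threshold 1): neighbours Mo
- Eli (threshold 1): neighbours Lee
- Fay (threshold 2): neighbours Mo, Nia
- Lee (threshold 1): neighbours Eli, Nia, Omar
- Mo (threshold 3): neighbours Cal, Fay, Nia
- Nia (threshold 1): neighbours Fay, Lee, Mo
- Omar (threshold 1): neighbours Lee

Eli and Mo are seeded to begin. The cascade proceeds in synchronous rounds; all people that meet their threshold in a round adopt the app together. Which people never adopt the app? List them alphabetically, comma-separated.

Round 1 — Eli, Mo adopt the app (initial).
Round 2 — checking thresholds:
  Cal: 1 of 1 neighbours ≥ 1, adopts the app.
  Fay: 1 of 2 neighbours < 2, holds.
  Lee: 1 of 3 neighbours ≥ 1, adopts the app.
  Nia: 1 of 3 neighbours ≥ 1, adopts the app.
Round 3 — checking thresholds:
  Fay: 2 of 2 neighbours ≥ 2, adopts the app.
  Omar: 1 of 1 neighbours ≥ 1, adopts the app.
Round 4 — no new adoptions; cascade stops.

none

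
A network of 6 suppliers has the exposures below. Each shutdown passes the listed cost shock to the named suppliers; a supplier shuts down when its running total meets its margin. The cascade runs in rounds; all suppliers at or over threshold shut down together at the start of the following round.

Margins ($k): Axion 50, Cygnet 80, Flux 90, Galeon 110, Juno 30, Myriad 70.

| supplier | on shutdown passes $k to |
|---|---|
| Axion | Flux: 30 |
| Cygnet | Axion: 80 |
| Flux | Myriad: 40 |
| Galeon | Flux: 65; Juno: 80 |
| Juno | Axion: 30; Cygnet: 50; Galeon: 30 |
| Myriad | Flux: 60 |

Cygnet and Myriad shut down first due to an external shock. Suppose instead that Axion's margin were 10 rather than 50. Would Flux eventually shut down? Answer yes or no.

yes

With Axion's margin at 10:
Round 1 — Cygnet, Myriad shut down (initial).
  Axion: +80 → 80 ≥ 10
  Flux: +60 → 60 < 90
Round 2 — Axion shuts down.
  Flux: +30 → 90 ≥ 90
Round 3 — Flux shuts down.
No further shutdowns.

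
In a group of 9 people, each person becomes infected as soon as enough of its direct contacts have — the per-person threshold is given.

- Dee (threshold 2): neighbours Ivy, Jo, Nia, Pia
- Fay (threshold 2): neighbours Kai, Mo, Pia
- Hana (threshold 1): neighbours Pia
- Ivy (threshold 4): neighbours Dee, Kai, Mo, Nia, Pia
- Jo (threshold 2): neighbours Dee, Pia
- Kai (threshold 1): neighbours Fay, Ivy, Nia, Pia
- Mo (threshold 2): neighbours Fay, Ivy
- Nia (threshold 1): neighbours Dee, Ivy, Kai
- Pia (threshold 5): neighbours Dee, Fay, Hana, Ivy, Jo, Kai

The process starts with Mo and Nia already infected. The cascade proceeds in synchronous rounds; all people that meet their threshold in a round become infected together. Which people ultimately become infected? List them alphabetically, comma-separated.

Round 1 — Mo, Nia become infected (initial).
Round 2 — checking thresholds:
  Dee: 1 of 4 neighbours < 2, below threshold.
  Fay: 1 of 3 neighbours < 2, below threshold.
  Ivy: 2 of 5 neighbours < 4, below threshold.
  Kai: 1 of 4 neighbours ≥ 1, becomes infected.
Round 3 — checking thresholds:
  Dee: 1 of 4 neighbours < 2, below threshold.
  Fay: 2 of 3 neighbours ≥ 2, becomes infected.
  Ivy: 3 of 5 neighbours < 4, below threshold.
  Pia: 1 of 6 neighbours < 5, below threshold.
Round 4 — no new infections; cascade stops.

Fay, Kai, Mo, Nia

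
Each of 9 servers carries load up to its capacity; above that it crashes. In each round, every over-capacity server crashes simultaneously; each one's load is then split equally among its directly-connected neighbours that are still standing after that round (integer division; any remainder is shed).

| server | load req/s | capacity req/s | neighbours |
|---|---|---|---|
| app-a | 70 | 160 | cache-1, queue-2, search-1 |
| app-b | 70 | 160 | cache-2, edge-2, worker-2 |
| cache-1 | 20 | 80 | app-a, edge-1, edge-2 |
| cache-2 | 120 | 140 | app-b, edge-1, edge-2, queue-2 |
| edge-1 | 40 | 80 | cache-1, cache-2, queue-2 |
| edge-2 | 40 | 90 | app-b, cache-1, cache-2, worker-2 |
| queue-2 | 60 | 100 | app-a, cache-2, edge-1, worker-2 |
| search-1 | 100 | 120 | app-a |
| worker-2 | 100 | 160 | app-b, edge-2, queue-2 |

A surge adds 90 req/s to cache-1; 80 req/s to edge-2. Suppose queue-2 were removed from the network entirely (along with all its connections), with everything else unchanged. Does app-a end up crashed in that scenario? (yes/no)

no

With queue-2 removed:
Round 1 — cache-1 at 110 > 80; edge-2 at 120 > 90. cache-1, edge-2 crash.
  cache-1 sheds 110 req/s to app-a, edge-1: 55 each.
    app-a: 70+55 = 125 ≤ 160
    edge-1: 40+55 = 95 > 80
  edge-2 sheds 120 req/s to app-b, cache-2, worker-2: 40 each.
    app-b: 70+40 = 110 ≤ 160
    cache-2: 120+40 = 160 > 140
    worker-2: 100+40 = 140 ≤ 160
Round 2 — cache-2, edge-1 crash.
  cache-2 sheds 160 req/s to app-b: 160 each.
    app-b: 110+160 = 270 > 160
  edge-1 sheds 95 req/s: no online neighbours, lost.
Round 3 — app-b crashes.
  app-b sheds 270 req/s to worker-2: 270 each.
    worker-2: 140+270 = 410 > 160
Round 4 — worker-2 crashes.
  worker-2 sheds 410 req/s: no online neighbours, lost.
No further crashes.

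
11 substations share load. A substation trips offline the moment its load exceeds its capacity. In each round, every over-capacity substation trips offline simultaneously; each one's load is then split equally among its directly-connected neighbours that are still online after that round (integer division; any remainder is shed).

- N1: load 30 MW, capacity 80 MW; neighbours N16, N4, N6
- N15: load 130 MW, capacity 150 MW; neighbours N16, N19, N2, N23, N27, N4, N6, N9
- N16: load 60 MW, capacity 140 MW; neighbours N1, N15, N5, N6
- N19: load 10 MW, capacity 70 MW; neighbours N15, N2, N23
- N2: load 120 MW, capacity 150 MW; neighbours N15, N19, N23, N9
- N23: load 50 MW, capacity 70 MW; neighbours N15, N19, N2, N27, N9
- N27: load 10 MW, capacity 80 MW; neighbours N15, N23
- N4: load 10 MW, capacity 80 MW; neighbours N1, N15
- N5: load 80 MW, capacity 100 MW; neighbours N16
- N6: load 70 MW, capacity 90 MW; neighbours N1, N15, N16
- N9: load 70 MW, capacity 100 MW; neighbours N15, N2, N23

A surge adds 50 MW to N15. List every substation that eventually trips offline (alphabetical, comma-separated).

Round 1 — N15 at 180 > 150. N15 trips offline.
  N15 sheds 180 MW to N16, N19, N2, N23, N27, N4, N6, N9: 22 each (4 lost).
    N16: 60+22 = 82 ≤ 140
    N19: 10+22 = 32 ≤ 70
    N2: 120+22 = 142 ≤ 150
    N23: 50+22 = 72 > 70
    N27: 10+22 = 32 ≤ 80
    N4: 10+22 = 32 ≤ 80
    N6: 70+22 = 92 > 90
    N9: 70+22 = 92 ≤ 100
Round 2 — N23, N6 trip offline.
  N23 sheds 72 MW to N19, N2, N27, N9: 18 each.
    N19: 32+18 = 50 ≤ 70
    N2: 142+18 = 160 > 150
    N27: 32+18 = 50 ≤ 80
    N9: 92+18 = 110 > 100
  N6 sheds 92 MW to N1, N16: 46 each.
    N1: 30+46 = 76 ≤ 80
    N16: 82+46 = 128 ≤ 140
Round 3 — N2, N9 trip offline.
  N2 sheds 160 MW to N19: 160 each.
    N19: 50+160 = 210 > 70
  N9 sheds 110 MW: no online neighbours, lost.
Round 4 — N19 trips offline.
  N19 sheds 210 MW: no online neighbours, lost.
No further trips.

N15, N19, N2, N23, N6, N9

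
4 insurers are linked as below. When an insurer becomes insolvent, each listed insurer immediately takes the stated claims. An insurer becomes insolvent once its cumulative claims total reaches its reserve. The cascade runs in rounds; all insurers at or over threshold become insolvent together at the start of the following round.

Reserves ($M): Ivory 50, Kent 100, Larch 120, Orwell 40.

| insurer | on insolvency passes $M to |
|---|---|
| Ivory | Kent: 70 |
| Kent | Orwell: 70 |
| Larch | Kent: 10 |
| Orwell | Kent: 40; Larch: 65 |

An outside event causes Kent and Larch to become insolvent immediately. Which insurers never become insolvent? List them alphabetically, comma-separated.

Ivory

Round 1 — Kent, Larch become insolvent (initial).
  Orwell: +70 → 70 ≥ 40
Round 2 — Orwell becomes insolvent.
No further insolvencies.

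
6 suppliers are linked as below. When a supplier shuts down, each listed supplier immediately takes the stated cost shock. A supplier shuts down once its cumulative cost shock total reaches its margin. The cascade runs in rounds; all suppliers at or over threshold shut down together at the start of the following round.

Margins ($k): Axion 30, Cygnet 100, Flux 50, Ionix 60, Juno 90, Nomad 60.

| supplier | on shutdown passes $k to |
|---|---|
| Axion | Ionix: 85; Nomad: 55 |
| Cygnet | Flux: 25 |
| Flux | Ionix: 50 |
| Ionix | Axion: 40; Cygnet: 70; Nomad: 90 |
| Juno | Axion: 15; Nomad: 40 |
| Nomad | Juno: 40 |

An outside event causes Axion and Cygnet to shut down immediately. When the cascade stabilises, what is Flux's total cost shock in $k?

Round 1 — Axion, Cygnet shut down (initial).
  Flux: +25 → 25 < 50
  Ionix: +85 → 85 ≥ 60
  Nomad: +55 → 55 < 60
Round 2 — Ionix shuts down.
  Nomad: +90 → 145 ≥ 60
Round 3 — Nomad shuts down.
  Juno: +40 → 40 < 90
No further shutdowns.

25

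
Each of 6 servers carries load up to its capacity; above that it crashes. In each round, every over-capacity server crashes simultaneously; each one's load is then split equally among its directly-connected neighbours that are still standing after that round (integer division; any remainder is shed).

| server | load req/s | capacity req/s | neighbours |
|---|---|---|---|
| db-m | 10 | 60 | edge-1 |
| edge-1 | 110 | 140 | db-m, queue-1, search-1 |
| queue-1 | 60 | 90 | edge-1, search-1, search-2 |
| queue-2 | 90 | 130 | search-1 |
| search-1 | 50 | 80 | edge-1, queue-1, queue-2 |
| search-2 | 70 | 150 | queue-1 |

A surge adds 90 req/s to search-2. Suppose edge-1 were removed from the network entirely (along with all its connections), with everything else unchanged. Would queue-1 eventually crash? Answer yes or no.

yes

With edge-1 removed:
Round 1 — search-2 at 160 > 150. search-2 crashes.
  search-2 sheds 160 req/s to queue-1: 160 each.
    queue-1: 60+160 = 220 > 90
Round 2 — queue-1 crashes.
  queue-1 sheds 220 req/s to search-1: 220 each.
    search-1: 50+220 = 270 > 80
Round 3 — search-1 crashes.
  search-1 sheds 270 req/s to queue-2: 270 each.
    queue-2: 90+270 = 360 > 130
Round 4 — queue-2 crashes.
  queue-2 sheds 360 req/s: no online neighbours, lost.
No further crashes.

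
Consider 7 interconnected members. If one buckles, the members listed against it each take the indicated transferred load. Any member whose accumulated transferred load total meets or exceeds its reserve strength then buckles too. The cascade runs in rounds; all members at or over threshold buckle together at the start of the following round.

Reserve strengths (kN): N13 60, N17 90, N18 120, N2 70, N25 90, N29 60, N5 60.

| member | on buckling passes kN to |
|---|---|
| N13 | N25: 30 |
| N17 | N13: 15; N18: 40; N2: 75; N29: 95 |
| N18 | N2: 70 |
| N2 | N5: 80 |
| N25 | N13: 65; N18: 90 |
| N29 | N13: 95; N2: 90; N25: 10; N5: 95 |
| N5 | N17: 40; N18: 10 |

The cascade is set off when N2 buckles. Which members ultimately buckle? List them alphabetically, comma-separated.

N2, N5

Round 1 — N2 buckles (initial).
  N5: +80 → 80 ≥ 60
Round 2 — N5 buckles.
  N17: +40 → 40 < 90
  N18: +10 → 10 < 120
No further bucklings.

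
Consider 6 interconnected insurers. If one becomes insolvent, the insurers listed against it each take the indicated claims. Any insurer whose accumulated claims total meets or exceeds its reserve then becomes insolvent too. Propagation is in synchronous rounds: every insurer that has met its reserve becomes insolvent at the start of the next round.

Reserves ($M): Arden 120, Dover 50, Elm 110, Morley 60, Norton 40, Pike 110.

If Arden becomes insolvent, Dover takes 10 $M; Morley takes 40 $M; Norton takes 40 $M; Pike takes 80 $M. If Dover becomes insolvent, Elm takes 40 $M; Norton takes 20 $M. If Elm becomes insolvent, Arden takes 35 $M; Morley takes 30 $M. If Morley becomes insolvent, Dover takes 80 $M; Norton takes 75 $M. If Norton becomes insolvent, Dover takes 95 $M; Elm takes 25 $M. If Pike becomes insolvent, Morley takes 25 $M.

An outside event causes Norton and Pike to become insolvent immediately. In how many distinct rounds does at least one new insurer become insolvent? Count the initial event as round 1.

Round 1 — Norton, Pike become insolvent (initial).
  Dover: +95 → 95 ≥ 50
  Elm: +25 → 25 < 110
  Morley: +25 → 25 < 60
Round 2 — Dover becomes insolvent.
  Elm: +40 → 65 < 110
No further insolvencies.

2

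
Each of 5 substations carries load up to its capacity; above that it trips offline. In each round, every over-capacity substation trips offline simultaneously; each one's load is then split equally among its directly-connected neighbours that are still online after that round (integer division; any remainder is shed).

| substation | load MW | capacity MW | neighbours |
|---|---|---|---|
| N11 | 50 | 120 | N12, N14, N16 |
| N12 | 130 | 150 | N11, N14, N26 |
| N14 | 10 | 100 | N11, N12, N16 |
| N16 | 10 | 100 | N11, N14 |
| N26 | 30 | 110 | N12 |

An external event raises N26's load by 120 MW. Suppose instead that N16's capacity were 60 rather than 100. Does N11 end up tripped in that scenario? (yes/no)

With N16's capacity at 60:
Round 1 — N26 at 150 > 110. N26 trips offline.
  N26 sheds 150 MW to N12: 150 each.
    N12: 130+150 = 280 > 150
Round 2 — N12 trips offline.
  N12 sheds 280 MW to N11, N14: 140 each.
    N11: 50+140 = 190 > 120
    N14: 10+140 = 150 > 100
Round 3 — N11, N14 trip offline.
  N11 sheds 190 MW to N16: 190 each.
    N16: 10+190 = 200 > 60
  N14 sheds 150 MW to N16: 150 each.
    N16: 200+150 = 350 > 60
Round 4 — N16 trips offline.
  N16 sheds 350 MW: no online neighbours, lost.
No further trips.

yes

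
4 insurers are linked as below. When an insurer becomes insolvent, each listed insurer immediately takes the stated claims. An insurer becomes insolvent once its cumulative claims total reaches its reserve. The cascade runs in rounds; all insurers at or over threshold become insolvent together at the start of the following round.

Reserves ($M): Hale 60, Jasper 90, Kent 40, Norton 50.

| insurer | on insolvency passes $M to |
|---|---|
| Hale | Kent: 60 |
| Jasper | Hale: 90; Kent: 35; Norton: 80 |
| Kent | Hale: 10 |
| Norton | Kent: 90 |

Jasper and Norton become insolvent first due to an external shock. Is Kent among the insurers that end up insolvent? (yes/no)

yes

Round 1 — Jasper, Norton become insolvent (initial).
  Hale: +90 → 90 ≥ 60
  Kent: +35+90 → 125 ≥ 40
Round 2 — Hale, Kent become insolvent.
No further insolvencies.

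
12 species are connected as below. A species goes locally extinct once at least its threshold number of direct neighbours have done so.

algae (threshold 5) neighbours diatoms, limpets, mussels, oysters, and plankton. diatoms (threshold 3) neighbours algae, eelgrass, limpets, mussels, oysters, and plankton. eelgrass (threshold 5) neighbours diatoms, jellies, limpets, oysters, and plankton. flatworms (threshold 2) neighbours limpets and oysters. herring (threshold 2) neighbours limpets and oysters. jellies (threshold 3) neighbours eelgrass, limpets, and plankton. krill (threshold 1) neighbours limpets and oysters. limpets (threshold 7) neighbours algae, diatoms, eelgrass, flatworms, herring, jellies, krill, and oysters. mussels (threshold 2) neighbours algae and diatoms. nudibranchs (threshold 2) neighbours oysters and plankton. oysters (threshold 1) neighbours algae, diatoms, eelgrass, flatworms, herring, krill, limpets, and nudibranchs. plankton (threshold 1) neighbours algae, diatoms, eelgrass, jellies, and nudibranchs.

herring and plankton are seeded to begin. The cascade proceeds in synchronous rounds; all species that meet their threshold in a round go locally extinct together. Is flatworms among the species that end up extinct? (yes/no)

no

Round 1 — herring, plankton go locally extinct (initial).
Round 2 — checking thresholds:
  algae: 1 of 5 neighbours < 5, below threshold.
  diatoms: 1 of 6 neighbours < 3, below threshold.
  eelgrass: 1 of 5 neighbours < 5, below threshold.
  jellies: 1 of 3 neighbours < 3, below threshold.
  limpets: 1 of 8 neighbours < 7, below threshold.
  nudibranchs: 1 of 2 neighbours < 2, below threshold.
  oysters: 1 of 8 neighbours ≥ 1, goes locally extinct.
Round 3 — checking thresholds:
  algae: 2 of 5 neighbours < 5, below threshold.
  diatoms: 2 of 6 neighbours < 3, below threshold.
  eelgrass: 2 of 5 neighbours < 5, below threshold.
  flatworms: 1 of 2 neighbours < 2, below threshold.
  jellies: 1 of 3 neighbours < 3, below threshold.
  krill: 1 of 2 neighbours ≥ 1, goes locally extinct.
  limpets: 2 of 8 neighbours < 7, below threshold.
  nudibranchs: 2 of 2 neighbours ≥ 2, goes locally extinct.
Round 4 — no new extinctions; cascade stops.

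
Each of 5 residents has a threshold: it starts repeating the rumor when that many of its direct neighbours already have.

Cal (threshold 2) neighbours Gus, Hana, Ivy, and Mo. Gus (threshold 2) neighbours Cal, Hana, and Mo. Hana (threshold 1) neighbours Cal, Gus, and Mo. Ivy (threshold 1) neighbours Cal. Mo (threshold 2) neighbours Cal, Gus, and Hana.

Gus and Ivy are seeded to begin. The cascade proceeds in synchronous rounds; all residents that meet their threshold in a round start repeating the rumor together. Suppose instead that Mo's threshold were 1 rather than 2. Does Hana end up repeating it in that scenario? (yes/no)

With Mo's threshold at 1:
Round 1 — Gus, Ivy start repeating the rumor (initial).
Round 2 — checking thresholds:
  Cal: 2 of 4 neighbours ≥ 2, starts repeating the rumor.
  Hana: 1 of 3 neighbours ≥ 1, starts repeating the rumor.
  Mo: 1 of 3 neighbours ≥ 1, starts repeating the rumor.
Round 3 — no new spreads; cascade stops.

yes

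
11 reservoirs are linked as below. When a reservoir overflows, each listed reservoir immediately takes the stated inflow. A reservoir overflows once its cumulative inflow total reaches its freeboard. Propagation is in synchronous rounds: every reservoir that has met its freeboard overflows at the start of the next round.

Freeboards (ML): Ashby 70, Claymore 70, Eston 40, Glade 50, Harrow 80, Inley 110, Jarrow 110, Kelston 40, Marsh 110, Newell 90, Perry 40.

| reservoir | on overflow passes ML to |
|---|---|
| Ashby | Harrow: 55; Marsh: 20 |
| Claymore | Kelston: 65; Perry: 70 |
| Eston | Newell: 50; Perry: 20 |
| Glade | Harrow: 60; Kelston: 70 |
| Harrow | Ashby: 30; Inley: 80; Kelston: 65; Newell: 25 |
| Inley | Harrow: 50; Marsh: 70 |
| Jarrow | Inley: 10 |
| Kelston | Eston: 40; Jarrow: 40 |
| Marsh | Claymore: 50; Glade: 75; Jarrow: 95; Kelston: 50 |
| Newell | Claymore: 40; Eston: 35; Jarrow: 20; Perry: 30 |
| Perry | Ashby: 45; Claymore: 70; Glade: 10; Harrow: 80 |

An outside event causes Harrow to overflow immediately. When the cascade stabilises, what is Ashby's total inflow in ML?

Round 1 — Harrow overflows (initial).
  Ashby: +30 → 30 < 70
  Inley: +80 → 80 < 110
  Kelston: +65 → 65 ≥ 40
  Newell: +25 → 25 < 90
Round 2 — Kelston overflows.
  Eston: +40 → 40 ≥ 40
  Jarrow: +40 → 40 < 110
Round 3 — Eston overflows.
  Newell: +50 → 75 < 90
  Perry: +20 → 20 < 40
No further overflows.

30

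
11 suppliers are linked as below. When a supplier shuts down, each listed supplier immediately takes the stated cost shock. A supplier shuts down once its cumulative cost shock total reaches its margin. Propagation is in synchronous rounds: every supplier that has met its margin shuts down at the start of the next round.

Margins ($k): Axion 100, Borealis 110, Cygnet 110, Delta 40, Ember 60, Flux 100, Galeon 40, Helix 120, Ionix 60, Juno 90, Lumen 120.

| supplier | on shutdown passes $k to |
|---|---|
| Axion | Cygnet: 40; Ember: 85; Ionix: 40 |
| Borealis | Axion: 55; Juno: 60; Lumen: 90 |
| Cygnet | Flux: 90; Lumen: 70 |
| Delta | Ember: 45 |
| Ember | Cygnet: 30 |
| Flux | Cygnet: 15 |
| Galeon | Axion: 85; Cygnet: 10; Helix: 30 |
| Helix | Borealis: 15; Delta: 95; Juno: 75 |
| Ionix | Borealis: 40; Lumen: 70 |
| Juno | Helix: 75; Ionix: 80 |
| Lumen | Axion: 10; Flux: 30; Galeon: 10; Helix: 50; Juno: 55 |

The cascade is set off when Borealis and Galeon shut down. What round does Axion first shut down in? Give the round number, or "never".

Round 1 — Borealis, Galeon shut down (initial).
  Axion: +55+85 → 140 ≥ 100
  Cygnet: +10 → 10 < 110
  Helix: +30 → 30 < 120
  Juno: +60 → 60 < 90
  Lumen: +90 → 90 < 120
Round 2 — Axion shuts down.
  Cygnet: +40 → 50 < 110
  Ember: +85 → 85 ≥ 60
  Ionix: +40 → 40 < 60
Round 3 — Ember shuts down.
  Cygnet: +30 → 80 < 110
No further shutdowns.

2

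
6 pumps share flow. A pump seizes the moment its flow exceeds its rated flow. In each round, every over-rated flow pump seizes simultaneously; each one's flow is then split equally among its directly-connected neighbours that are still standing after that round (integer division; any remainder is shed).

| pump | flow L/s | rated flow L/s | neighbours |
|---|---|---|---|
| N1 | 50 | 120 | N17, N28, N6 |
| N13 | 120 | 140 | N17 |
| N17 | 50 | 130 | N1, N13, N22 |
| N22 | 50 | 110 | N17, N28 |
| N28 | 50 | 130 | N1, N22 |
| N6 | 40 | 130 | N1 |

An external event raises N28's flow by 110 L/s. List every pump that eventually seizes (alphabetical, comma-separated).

Round 1 — N28 at 160 > 130. N28 seizes.
  N28 sheds 160 L/s to N1, N22: 80 each.
    N1: 50+80 = 130 > 120
    N22: 50+80 = 130 > 110
Round 2 — N1, N22 seize.
  N1 sheds 130 L/s to N17, N6: 65 each.
    N17: 50+65 = 115 ≤ 130
    N6: 40+65 = 105 ≤ 130
  N22 sheds 130 L/s to N17: 130 each.
    N17: 115+130 = 245 > 130
Round 3 — N17 seizes.
  N17 sheds 245 L/s to N13: 245 each.
    N13: 120+245 = 365 > 140
Round 4 — N13 seizes.
  N13 sheds 365 L/s: no online neighbours, lost.
No further seizures.

N1, N13, N17, N22, N28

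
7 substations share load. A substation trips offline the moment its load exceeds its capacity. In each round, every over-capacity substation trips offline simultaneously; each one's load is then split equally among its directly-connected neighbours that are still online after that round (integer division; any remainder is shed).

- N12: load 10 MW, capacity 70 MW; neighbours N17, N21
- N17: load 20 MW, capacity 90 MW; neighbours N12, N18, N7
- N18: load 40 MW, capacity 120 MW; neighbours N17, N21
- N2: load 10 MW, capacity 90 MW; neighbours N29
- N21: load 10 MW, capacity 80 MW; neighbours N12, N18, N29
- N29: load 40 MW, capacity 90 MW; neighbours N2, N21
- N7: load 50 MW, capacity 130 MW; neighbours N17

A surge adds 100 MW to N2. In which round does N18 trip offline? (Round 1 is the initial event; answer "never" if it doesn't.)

6

Round 1 — N2 at 110 > 90. N2 trips offline.
  N2 sheds 110 MW to N29: 110 each.
    N29: 40+110 = 150 > 90
Round 2 — N29 trips offline.
  N29 sheds 150 MW to N21: 150 each.
    N21: 10+150 = 160 > 80
Round 3 — N21 trips offline.
  N21 sheds 160 MW to N12, N18: 80 each.
    N12: 10+80 = 90 > 70
    N18: 40+80 = 120 ≤ 120
Round 4 — N12 trips offline.
  N12 sheds 90 MW to N17: 90 each.
    N17: 20+90 = 110 > 90
Round 5 — N17 trips offline.
  N17 sheds 110 MW to N18, N7: 55 each.
    N18: 120+55 = 175 > 120
    N7: 50+55 = 105 ≤ 130
Round 6 — N18 trips offline.
  N18 sheds 175 MW: no online neighbours, lost.
No further trips.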